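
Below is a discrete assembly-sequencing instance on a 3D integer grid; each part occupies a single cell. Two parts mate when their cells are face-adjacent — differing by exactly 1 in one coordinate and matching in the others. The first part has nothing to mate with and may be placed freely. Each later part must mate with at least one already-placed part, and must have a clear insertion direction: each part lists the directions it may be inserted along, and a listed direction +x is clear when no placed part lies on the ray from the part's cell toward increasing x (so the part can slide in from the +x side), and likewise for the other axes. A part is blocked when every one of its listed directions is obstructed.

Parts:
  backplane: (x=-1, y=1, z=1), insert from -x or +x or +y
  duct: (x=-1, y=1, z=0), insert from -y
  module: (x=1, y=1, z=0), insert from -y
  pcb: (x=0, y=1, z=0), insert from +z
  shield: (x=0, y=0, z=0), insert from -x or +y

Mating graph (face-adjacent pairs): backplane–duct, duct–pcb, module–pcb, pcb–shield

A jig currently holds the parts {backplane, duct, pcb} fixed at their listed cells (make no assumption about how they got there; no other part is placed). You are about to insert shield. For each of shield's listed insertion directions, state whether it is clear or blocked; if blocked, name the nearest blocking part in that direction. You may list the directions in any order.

+y: blocked by pcb; -x: clear

-x: ray from shield(0, 0, 0) has no placed part ⇒ clear
+y: nearest on ray is pcb@(0, 1, 0) ⇒ blocked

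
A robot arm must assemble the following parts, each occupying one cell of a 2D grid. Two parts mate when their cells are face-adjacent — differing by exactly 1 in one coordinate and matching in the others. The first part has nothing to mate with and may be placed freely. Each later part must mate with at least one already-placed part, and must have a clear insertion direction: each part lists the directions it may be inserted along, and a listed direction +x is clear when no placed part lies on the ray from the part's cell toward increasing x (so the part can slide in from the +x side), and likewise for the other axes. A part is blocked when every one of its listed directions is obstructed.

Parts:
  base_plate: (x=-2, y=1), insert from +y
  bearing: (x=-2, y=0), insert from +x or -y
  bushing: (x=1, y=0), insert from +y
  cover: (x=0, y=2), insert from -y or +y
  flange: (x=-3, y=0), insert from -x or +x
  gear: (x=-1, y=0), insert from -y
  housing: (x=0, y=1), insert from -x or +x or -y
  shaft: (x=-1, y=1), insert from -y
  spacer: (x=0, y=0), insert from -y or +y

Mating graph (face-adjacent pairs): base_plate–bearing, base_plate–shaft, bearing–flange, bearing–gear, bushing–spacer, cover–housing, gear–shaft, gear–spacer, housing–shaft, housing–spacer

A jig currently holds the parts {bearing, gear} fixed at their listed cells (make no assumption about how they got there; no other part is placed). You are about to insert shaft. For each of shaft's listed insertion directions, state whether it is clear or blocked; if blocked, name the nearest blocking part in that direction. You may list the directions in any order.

-y: nearest on ray is gear@(-1, 0) ⇒ blocked

-y: blocked by gear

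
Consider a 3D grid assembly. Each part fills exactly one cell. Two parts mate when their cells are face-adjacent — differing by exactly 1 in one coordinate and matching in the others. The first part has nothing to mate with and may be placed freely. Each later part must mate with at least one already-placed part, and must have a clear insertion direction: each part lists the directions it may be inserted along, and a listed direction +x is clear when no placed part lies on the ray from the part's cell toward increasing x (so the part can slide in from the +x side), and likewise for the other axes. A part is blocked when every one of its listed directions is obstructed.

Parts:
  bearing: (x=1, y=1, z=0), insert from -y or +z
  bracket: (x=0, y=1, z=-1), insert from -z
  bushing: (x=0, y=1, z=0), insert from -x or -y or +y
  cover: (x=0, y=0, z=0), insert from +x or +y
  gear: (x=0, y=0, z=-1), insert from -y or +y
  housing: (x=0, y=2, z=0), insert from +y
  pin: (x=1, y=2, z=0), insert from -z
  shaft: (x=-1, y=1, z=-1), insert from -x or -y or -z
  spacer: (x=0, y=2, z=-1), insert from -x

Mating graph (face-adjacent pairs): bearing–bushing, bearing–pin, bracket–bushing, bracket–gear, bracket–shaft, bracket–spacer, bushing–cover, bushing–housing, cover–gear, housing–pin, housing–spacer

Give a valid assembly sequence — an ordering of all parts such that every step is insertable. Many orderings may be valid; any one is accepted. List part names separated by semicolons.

1. pin@(1, 2, 0) [-z clear] — {pin}
2. bearing@(1, 1, 0) [-y clear] — {bearing, pin}
3. housing@(0, 2, 0) [+y clear] — {bearing, housing, pin}
4. spacer@(0, 2, -1) [-x clear] — {bearing, housing, pin, spacer}
5. bushing@(0, 1, 0) [-x clear] — {bearing, bushing, housing, pin, spacer}
6. cover@(0, 0, 0) [+x clear] — {bearing, bushing, cover, housing, pin, spacer}
7. gear@(0, 0, -1) [-y clear] — {bearing, bushing, cover, gear, housing, pin, spacer}
8. bracket@(0, 1, -1) [-z clear] — {bearing, bracket, bushing, cover, gear, housing, pin, spacer}
9. shaft@(-1, 1, -1) [-x clear] — {bearing, bracket, bushing, cover, gear, housing, pin, shaft, spacer}

pin; bearing; housing; spacer; bushing; cover; gear; bracket; shaft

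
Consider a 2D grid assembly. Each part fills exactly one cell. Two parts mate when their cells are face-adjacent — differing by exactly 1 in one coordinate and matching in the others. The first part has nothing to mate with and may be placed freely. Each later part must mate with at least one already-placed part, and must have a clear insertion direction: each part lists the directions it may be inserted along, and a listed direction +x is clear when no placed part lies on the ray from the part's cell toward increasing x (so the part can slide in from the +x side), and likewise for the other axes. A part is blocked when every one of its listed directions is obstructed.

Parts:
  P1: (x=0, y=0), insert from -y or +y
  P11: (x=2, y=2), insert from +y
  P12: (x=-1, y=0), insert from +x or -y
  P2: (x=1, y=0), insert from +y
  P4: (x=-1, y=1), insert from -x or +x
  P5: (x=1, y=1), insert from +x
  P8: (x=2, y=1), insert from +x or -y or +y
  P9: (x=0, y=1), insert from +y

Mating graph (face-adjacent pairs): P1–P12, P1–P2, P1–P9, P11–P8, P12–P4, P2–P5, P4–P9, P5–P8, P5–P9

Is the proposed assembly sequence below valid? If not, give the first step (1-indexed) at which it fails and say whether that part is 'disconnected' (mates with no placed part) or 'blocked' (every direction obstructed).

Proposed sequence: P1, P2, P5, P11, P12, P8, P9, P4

1. P1@(0, 0) [-y clear] — {P1}
2. P2@(1, 0) [+y clear] — {P1, P2}
3. P5@(1, 1) [+x clear] — {P1, P2, P5}
4. P11@(2, 2) — no placed neighbour ⇒ disconnected

Invalid at step 4 (disconnected)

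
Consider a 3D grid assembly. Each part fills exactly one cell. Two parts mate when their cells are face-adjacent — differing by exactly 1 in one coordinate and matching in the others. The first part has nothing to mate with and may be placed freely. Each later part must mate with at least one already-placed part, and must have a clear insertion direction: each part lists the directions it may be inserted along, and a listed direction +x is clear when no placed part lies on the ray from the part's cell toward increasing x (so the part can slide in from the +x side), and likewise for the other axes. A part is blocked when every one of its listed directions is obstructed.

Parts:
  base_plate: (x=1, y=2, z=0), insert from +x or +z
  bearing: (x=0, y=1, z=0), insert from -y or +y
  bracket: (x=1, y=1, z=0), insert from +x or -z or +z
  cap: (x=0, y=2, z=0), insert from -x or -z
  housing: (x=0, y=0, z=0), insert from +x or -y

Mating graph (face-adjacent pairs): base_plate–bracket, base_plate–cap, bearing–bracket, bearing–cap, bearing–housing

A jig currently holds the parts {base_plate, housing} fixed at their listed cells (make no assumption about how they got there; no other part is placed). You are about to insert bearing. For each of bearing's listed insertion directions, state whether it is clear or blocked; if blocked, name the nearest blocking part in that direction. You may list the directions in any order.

+y: clear; -y: blocked by housing

-y: nearest on ray is housing@(0, 0, 0) ⇒ blocked
+y: ray from bearing(0, 1, 0) has no placed part ⇒ clear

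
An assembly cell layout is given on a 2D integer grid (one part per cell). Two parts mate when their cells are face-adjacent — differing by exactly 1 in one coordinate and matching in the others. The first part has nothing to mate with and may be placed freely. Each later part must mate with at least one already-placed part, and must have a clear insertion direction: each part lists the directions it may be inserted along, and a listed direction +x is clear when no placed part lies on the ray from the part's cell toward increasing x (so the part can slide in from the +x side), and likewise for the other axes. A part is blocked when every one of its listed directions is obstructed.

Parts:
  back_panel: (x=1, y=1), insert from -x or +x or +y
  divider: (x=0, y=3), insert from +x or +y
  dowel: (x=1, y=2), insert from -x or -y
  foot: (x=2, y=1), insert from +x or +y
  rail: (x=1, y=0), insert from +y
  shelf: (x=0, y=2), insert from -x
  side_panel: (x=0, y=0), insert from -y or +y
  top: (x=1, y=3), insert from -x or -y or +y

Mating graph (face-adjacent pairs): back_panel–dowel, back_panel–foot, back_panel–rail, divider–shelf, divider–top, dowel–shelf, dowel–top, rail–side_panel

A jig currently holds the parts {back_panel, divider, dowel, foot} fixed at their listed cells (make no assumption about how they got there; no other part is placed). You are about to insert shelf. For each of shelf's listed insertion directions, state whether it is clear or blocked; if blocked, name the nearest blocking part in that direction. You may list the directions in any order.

-x: ray from shelf(0, 2) has no placed part ⇒ clear

-x: clear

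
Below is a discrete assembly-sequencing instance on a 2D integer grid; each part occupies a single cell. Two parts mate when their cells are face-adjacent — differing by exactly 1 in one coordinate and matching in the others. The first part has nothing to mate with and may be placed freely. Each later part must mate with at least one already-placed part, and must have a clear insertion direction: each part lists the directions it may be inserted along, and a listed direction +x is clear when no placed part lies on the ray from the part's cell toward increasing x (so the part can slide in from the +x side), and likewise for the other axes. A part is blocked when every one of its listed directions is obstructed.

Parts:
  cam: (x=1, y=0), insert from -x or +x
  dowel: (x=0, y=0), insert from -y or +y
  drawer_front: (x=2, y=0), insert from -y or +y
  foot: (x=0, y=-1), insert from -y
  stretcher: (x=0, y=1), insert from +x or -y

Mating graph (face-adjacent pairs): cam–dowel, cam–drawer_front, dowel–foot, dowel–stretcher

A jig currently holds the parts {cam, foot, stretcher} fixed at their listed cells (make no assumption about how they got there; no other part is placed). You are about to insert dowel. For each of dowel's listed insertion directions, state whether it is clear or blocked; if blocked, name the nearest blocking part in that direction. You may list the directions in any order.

+y: blocked by stretcher; -y: blocked by foot

-y: nearest on ray is foot@(0, -1) ⇒ blocked
+y: nearest on ray is stretcher@(0, 1) ⇒ blocked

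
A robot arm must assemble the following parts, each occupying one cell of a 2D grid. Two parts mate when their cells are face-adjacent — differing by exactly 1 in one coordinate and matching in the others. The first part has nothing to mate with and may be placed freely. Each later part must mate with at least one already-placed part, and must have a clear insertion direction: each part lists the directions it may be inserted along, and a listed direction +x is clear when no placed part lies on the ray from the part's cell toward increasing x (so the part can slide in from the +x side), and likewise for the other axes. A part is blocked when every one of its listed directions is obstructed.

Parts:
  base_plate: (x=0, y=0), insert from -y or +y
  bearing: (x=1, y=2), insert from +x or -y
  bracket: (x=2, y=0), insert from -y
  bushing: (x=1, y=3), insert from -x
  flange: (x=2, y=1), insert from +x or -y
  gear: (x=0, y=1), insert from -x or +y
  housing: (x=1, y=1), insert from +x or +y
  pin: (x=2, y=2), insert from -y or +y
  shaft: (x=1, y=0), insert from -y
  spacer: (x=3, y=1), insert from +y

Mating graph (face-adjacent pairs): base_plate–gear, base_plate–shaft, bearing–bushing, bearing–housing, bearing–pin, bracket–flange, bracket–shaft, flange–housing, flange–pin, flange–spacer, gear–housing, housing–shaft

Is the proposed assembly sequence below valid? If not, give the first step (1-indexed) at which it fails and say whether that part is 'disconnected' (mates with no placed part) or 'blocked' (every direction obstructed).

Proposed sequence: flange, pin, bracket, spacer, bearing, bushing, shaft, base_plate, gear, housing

1. flange@(2, 1) [+x clear] — {flange}
2. pin@(2, 2) [+y clear] — {flange, pin}
3. bracket@(2, 0) [-y clear] — {bracket, flange, pin}
4. spacer@(3, 1) [+y clear] — {bracket, flange, pin, spacer}
5. bearing@(1, 2) [-y clear] — {bearing, bracket, flange, pin, spacer}
6. bushing@(1, 3) [-x clear] — {bearing, bracket, bushing, flange, pin, spacer}
7. shaft@(1, 0) [-y clear] — {bearing, bracket, bushing, flange, pin, shaft, spacer}
8. base_plate@(0, 0) [-y clear] — {base_plate, bearing, bracket, bushing, flange, pin, shaft, spacer}
9. gear@(0, 1) [-x clear] — {base_plate, bearing, bracket, bushing, flange, gear, pin, shaft, spacer}
10. housing@(1, 1) — +x/+y all obstructed ⇒ blocked

Invalid at step 10 (blocked)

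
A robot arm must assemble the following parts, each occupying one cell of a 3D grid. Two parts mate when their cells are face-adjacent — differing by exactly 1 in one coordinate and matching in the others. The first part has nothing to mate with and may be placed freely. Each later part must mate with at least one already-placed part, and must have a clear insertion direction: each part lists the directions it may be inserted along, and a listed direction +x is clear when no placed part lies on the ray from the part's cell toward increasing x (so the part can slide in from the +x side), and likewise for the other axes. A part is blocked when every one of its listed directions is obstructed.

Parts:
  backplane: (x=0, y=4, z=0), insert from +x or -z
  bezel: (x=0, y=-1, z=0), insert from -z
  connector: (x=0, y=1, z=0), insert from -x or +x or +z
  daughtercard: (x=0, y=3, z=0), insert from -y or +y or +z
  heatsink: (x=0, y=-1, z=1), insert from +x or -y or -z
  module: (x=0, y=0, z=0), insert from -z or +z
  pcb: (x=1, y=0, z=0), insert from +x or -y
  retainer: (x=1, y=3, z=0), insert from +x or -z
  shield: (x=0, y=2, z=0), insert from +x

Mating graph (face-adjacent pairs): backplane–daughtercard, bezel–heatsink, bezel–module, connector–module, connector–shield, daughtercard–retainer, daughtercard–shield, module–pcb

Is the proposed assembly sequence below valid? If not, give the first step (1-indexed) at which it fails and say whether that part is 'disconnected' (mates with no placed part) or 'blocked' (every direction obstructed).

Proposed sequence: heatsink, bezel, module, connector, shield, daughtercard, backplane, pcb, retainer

1. heatsink@(0, -1, 1) [+x clear] — {heatsink}
2. bezel@(0, -1, 0) [-z clear] — {bezel, heatsink}
3. module@(0, 0, 0) [-z clear] — {bezel, heatsink, module}
4. connector@(0, 1, 0) [-x clear] — {bezel, connector, heatsink, module}
5. shield@(0, 2, 0) [+x clear] — {bezel, connector, heatsink, module, shield}
6. daughtercard@(0, 3, 0) [+y clear] — {bezel, connector, daughtercard, heatsink, module, shield}
7. backplane@(0, 4, 0) [+x clear] — {backplane, bezel, connector, daughtercard, heatsink, module, shield}
8. pcb@(1, 0, 0) [+x clear] — {backplane, bezel, connector, daughtercard, heatsink, module, pcb, shield}
9. retainer@(1, 3, 0) [+x clear] — {backplane, bezel, connector, daughtercard, heatsink, module, pcb, retainer, shield}

Valid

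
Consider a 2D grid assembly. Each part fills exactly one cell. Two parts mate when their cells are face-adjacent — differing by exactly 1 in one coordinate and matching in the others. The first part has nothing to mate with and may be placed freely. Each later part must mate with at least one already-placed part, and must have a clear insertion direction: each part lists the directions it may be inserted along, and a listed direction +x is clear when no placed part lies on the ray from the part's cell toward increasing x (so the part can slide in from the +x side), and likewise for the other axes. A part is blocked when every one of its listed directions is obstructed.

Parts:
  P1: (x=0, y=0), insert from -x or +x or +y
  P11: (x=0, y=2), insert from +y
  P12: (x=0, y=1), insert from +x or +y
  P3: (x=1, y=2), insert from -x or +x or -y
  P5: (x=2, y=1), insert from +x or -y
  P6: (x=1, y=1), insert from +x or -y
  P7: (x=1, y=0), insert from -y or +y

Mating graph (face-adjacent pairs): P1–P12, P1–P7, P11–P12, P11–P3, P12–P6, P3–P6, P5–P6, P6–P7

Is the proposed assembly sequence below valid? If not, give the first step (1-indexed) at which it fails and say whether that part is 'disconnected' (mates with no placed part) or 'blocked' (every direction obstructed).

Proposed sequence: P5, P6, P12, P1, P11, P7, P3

Valid

1. P5@(2, 1) [+x clear] — {P5}
2. P6@(1, 1) [-y clear] — {P5, P6}
3. P12@(0, 1) [+y clear] — {P12, P5, P6}
4. P1@(0, 0) [-x clear] — {P1, P12, P5, P6}
5. P11@(0, 2) [+y clear] — {P1, P11, P12, P5, P6}
6. P7@(1, 0) [-y clear] — {P1, P11, P12, P5, P6, P7}
7. P3@(1, 2) [+x clear] — {P1, P11, P12, P3, P5, P6, P7}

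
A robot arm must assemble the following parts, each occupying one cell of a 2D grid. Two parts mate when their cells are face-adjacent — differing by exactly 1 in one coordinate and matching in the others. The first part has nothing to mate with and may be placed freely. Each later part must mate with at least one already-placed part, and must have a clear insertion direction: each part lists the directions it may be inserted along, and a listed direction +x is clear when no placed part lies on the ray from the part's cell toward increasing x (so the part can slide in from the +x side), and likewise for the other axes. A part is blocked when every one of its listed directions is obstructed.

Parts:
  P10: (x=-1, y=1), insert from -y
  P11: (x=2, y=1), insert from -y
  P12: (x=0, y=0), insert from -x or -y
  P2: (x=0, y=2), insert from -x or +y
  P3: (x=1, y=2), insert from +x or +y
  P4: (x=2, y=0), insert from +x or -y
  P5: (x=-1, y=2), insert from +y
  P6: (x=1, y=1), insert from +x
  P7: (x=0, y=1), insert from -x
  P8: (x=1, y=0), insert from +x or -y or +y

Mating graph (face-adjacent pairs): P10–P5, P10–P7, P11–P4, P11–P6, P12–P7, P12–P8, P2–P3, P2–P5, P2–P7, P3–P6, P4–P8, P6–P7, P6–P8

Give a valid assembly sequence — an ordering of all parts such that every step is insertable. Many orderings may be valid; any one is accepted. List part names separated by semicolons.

1. P12@(0, 0) [-x clear] — {P12}
2. P8@(1, 0) [+x clear] — {P12, P8}
3. P7@(0, 1) [-x clear] — {P12, P7, P8}
4. P10@(-1, 1) [-y clear] — {P10, P12, P7, P8}
5. P2@(0, 2) [-x clear] — {P10, P12, P2, P7, P8}
6. P3@(1, 2) [+x clear] — {P10, P12, P2, P3, P7, P8}
7. P5@(-1, 2) [+y clear] — {P10, P12, P2, P3, P5, P7, P8}
8. P6@(1, 1) [+x clear] — {P10, P12, P2, P3, P5, P6, P7, P8}
9. P11@(2, 1) [-y clear] — {P10, P11, P12, P2, P3, P5, P6, P7, P8}
10. P4@(2, 0) [+x clear] — {P10, P11, P12, P2, P3, P4, P5, P6, P7, P8}

P12; P8; P7; P10; P2; P3; P5; P6; P11; P4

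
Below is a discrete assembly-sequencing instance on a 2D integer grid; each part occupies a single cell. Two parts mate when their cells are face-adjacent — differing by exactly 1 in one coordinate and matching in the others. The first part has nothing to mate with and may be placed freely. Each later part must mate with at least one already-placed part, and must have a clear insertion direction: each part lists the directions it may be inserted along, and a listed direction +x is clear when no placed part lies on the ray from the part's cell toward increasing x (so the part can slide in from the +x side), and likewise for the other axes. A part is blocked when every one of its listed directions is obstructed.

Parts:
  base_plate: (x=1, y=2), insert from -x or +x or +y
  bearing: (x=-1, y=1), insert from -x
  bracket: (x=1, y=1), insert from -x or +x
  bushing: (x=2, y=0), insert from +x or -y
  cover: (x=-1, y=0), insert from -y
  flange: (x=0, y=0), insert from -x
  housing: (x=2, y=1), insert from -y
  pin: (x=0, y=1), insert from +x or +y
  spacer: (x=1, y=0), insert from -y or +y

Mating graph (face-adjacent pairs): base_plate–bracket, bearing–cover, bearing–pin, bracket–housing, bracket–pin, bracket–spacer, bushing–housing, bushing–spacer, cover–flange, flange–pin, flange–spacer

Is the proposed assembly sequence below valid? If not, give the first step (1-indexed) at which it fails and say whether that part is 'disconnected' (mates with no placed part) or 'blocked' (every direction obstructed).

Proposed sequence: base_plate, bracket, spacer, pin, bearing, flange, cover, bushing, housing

1. base_plate@(1, 2) [-x clear] — {base_plate}
2. bracket@(1, 1) [-x clear] — {base_plate, bracket}
3. spacer@(1, 0) [-y clear] — {base_plate, bracket, spacer}
4. pin@(0, 1) [+y clear] — {base_plate, bracket, pin, spacer}
5. bearing@(-1, 1) [-x clear] — {base_plate, bearing, bracket, pin, spacer}
6. flange@(0, 0) [-x clear] — {base_plate, bearing, bracket, flange, pin, spacer}
7. cover@(-1, 0) [-y clear] — {base_plate, bearing, bracket, cover, flange, pin, spacer}
8. bushing@(2, 0) [+x clear] — {base_plate, bearing, bracket, bushing, cover, flange, pin, spacer}
9. housing@(2, 1) — -y all obstructed ⇒ blocked

Invalid at step 9 (blocked)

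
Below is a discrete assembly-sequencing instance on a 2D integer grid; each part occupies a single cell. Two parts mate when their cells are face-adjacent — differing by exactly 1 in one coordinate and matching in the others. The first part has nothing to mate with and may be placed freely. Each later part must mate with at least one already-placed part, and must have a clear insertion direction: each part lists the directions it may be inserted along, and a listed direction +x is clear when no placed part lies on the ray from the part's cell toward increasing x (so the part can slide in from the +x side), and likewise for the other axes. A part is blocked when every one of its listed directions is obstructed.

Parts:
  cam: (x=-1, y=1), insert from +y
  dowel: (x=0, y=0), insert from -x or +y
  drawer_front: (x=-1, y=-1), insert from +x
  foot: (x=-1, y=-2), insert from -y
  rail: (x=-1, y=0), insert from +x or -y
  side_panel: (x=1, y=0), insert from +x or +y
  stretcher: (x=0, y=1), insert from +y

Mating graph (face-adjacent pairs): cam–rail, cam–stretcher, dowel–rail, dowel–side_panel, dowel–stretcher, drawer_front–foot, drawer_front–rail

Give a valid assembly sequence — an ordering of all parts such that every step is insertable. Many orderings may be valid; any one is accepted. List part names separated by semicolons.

side_panel; dowel; stretcher; rail; drawer_front; foot; cam

1. side_panel@(1, 0) [+x clear] — {side_panel}
2. dowel@(0, 0) [-x clear] — {dowel, side_panel}
3. stretcher@(0, 1) [+y clear] — {dowel, side_panel, stretcher}
4. rail@(-1, 0) [-y clear] — {dowel, rail, side_panel, stretcher}
5. drawer_front@(-1, -1) [+x clear] — {dowel, drawer_front, rail, side_panel, stretcher}
6. foot@(-1, -2) [-y clear] — {dowel, drawer_front, foot, rail, side_panel, stretcher}
7. cam@(-1, 1) [+y clear] — {cam, dowel, drawer_front, foot, rail, side_panel, stretcher}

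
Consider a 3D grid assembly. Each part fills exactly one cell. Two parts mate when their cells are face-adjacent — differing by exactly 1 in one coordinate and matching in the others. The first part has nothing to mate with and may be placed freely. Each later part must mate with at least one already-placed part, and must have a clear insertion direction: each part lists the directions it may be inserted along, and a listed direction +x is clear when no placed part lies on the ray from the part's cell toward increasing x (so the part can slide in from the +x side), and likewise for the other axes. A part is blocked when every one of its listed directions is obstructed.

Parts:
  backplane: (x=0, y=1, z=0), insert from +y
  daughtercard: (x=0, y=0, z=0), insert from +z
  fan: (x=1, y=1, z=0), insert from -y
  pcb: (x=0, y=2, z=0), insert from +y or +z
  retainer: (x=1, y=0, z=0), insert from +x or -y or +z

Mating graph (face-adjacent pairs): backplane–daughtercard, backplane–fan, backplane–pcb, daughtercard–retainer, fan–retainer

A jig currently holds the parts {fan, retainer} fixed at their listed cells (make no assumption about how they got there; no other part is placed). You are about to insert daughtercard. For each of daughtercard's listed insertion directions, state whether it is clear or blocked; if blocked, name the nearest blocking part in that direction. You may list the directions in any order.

+z: clear

+z: ray from daughtercard(0, 0, 0) has no placed part ⇒ clear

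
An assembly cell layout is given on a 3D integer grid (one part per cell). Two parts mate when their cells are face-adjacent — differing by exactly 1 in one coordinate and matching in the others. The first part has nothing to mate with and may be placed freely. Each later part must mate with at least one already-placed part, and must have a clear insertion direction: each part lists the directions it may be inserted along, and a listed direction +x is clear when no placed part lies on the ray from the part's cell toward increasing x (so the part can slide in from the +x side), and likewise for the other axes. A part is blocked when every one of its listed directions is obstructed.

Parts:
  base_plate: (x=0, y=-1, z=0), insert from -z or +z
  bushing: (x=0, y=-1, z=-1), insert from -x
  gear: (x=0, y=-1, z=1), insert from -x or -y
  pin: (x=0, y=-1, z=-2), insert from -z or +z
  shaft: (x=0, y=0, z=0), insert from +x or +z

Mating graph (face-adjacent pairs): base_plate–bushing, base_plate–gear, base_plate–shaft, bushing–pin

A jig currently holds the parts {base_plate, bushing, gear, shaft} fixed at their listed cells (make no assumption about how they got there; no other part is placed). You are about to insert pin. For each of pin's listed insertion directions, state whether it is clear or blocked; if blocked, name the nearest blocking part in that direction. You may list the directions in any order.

+z: blocked by bushing; -z: clear

-z: ray from pin(0, -1, -2) has no placed part ⇒ clear
+z: nearest on ray is bushing@(0, -1, -1) ⇒ blocked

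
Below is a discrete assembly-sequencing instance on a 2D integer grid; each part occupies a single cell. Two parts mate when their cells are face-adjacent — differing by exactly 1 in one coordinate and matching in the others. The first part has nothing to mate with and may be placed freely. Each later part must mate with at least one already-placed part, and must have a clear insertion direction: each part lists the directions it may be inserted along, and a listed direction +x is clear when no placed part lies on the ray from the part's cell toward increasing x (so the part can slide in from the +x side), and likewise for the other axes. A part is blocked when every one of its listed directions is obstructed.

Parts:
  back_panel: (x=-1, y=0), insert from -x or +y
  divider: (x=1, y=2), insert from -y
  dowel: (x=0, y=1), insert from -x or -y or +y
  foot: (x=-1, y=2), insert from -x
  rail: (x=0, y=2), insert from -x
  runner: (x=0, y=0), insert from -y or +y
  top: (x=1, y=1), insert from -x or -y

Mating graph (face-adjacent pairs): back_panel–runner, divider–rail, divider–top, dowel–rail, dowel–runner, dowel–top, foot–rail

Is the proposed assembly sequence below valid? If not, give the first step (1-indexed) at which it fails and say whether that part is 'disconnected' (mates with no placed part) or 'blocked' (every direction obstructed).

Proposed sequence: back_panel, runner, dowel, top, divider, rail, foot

Invalid at step 5 (blocked)

1. back_panel@(-1, 0) [-x clear] — {back_panel}
2. runner@(0, 0) [-y clear] — {back_panel, runner}
3. dowel@(0, 1) [-x clear] — {back_panel, dowel, runner}
4. top@(1, 1) [-y clear] — {back_panel, dowel, runner, top}
5. divider@(1, 2) — -y all obstructed ⇒ blocked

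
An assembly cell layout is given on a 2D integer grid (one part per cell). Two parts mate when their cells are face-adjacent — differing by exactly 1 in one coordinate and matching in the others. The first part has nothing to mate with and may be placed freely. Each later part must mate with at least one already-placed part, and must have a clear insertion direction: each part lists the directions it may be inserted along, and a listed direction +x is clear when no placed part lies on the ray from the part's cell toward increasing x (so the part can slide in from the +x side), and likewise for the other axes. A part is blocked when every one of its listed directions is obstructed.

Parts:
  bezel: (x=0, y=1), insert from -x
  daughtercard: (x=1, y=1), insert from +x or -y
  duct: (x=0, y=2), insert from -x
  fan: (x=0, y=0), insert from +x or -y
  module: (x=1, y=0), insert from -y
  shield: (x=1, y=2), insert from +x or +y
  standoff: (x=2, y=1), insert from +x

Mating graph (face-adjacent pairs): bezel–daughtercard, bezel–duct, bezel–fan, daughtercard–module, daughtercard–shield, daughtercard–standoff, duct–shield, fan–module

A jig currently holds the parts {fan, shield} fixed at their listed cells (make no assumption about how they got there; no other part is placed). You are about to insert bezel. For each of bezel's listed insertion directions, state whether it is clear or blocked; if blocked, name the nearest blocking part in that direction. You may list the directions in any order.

-x: clear

-x: ray from bezel(0, 1) has no placed part ⇒ clear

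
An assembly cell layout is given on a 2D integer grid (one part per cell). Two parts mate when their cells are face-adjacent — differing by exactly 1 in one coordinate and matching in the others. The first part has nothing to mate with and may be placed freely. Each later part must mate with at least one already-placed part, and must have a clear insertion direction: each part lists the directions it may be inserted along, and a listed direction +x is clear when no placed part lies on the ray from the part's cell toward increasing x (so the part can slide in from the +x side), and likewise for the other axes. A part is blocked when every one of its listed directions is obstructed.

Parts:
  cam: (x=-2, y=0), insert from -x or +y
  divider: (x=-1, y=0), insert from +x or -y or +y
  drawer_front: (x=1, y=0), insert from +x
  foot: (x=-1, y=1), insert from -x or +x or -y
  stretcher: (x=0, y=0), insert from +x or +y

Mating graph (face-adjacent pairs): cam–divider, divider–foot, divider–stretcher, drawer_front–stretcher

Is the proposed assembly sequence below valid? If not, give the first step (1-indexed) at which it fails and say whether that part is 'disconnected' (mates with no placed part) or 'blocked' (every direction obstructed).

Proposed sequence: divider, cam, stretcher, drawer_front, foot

1. divider@(-1, 0) [+x clear] — {divider}
2. cam@(-2, 0) [-x clear] — {cam, divider}
3. stretcher@(0, 0) [+x clear] — {cam, divider, stretcher}
4. drawer_front@(1, 0) [+x clear] — {cam, divider, drawer_front, stretcher}
5. foot@(-1, 1) [-x clear] — {cam, divider, drawer_front, foot, stretcher}

Valid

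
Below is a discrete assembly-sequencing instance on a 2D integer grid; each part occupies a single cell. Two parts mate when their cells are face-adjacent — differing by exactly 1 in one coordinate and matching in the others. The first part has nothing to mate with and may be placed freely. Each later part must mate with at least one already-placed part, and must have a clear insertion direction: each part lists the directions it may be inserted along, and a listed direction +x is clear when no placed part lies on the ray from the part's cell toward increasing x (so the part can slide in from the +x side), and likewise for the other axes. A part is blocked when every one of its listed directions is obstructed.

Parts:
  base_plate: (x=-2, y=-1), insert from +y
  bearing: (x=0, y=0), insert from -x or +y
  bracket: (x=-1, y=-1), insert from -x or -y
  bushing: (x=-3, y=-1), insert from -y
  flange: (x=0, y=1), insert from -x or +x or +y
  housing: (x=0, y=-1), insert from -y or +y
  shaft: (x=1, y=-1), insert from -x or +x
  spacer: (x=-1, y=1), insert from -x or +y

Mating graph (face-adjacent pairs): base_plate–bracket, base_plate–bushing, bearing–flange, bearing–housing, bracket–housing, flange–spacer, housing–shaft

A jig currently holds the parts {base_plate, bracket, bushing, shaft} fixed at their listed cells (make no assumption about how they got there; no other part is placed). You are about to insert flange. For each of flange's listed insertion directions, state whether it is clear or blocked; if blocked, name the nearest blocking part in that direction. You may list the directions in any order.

-x: ray from flange(0, 1) has no placed part ⇒ clear
+x: ray from flange(0, 1) has no placed part ⇒ clear
+y: ray from flange(0, 1) has no placed part ⇒ clear

+x: clear; +y: clear; -x: clear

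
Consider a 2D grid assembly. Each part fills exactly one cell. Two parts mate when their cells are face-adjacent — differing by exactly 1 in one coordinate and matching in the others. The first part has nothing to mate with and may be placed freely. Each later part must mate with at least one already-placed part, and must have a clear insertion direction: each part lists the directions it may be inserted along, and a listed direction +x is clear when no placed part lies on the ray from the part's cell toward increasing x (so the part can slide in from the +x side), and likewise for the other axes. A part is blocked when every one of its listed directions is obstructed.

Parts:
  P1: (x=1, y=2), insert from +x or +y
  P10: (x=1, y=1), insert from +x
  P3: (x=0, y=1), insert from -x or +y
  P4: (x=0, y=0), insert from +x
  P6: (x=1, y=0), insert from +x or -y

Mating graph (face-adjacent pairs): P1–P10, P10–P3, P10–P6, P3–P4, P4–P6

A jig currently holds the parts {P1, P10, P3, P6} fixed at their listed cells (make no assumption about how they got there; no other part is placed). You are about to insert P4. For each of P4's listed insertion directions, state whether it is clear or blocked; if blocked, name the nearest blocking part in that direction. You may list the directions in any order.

+x: nearest on ray is P6@(1, 0) ⇒ blocked

+x: blocked by P6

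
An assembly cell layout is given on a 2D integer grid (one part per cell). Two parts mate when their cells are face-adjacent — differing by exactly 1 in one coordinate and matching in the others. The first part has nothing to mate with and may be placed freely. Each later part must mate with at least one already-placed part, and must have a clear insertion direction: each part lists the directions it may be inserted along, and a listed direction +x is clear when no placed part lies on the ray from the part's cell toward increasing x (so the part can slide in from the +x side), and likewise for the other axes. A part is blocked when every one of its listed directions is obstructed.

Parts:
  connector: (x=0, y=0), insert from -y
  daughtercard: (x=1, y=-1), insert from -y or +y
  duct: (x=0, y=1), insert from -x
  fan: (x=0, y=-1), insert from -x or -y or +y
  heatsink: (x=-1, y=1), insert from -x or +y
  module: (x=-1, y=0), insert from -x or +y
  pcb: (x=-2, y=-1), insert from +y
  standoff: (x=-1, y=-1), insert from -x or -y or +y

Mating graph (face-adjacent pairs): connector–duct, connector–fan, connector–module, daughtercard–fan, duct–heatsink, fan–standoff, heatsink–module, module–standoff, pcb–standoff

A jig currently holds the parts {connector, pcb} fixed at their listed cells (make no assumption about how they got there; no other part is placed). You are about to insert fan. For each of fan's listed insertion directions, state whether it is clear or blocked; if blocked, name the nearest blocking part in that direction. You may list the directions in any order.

+y: blocked by connector; -x: blocked by pcb; -y: clear

-x: nearest on ray is pcb@(-2, -1) ⇒ blocked
-y: ray from fan(0, -1) has no placed part ⇒ clear
+y: nearest on ray is connector@(0, 0) ⇒ blocked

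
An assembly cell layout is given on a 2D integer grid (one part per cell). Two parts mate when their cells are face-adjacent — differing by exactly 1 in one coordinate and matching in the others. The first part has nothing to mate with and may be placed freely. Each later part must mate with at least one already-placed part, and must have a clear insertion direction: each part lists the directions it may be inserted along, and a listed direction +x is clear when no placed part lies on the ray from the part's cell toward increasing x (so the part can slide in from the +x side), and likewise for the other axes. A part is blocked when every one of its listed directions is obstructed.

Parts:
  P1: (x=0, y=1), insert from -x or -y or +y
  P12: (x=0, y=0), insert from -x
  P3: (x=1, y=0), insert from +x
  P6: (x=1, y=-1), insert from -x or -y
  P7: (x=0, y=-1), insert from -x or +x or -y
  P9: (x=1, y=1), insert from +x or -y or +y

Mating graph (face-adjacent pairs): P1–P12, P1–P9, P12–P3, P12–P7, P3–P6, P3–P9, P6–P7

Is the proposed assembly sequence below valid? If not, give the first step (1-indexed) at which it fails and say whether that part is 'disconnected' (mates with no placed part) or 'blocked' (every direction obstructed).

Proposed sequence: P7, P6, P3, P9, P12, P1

Valid

1. P7@(0, -1) [-x clear] — {P7}
2. P6@(1, -1) [-y clear] — {P6, P7}
3. P3@(1, 0) [+x clear] — {P3, P6, P7}
4. P9@(1, 1) [+x clear] — {P3, P6, P7, P9}
5. P12@(0, 0) [-x clear] — {P12, P3, P6, P7, P9}
6. P1@(0, 1) [-x clear] — {P1, P12, P3, P6, P7, P9}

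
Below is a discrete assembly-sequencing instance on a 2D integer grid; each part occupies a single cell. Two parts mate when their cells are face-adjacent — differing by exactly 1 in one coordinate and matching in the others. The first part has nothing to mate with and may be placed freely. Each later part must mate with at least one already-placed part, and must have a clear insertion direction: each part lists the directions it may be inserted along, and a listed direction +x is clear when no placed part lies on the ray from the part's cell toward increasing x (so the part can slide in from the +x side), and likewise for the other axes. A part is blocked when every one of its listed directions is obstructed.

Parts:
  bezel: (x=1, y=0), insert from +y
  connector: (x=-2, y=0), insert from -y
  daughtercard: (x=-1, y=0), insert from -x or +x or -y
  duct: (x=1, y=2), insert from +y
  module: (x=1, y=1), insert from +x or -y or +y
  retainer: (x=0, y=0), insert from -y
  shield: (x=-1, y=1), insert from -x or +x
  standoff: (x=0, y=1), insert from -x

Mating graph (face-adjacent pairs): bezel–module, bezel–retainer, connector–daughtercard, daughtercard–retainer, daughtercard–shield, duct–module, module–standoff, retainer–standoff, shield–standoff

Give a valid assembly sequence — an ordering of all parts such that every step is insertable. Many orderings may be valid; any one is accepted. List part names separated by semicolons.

standoff; shield; daughtercard; retainer; bezel; module; connector; duct

1. standoff@(0, 1) [-x clear] — {standoff}
2. shield@(-1, 1) [-x clear] — {shield, standoff}
3. daughtercard@(-1, 0) [-x clear] — {daughtercard, shield, standoff}
4. retainer@(0, 0) [-y clear] — {daughtercard, retainer, shield, standoff}
5. bezel@(1, 0) [+y clear] — {bezel, daughtercard, retainer, shield, standoff}
6. module@(1, 1) [+x clear] — {bezel, daughtercard, module, retainer, shield, standoff}
7. connector@(-2, 0) [-y clear] — {bezel, connector, daughtercard, module, retainer, shield, standoff}
8. duct@(1, 2) [+y clear] — {bezel, connector, daughtercard, duct, module, retainer, shield, standoff}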